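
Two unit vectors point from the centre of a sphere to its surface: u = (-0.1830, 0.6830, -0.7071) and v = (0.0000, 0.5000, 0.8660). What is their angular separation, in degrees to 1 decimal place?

105.7°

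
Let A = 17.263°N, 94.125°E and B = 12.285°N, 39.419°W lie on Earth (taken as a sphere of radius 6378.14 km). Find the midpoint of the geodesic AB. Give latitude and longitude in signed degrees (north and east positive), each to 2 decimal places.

Central angle δ = 2.1891 rad. Interpolating on the sphere with fraction f = 0.5:
P = [sin((1−f)δ)·A + sin(fδ)·B] / sin δ = 1.0907·A + 1.0907·B in Cartesian coordinates,
giving P = (0.7483, 0.3621, 0.5557), i.e. latitude 33.76°, longitude 25.82°.

33.76°, 25.82°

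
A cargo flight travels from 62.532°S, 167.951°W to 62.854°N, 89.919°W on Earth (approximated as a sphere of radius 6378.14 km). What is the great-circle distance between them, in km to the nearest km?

Let φ₁ = -1.0914 rad, φ₂ = 1.0970 rad, and Δλ = 1.3619 rad.
cos c = sin φ₁ sin φ₂ + cos φ₁ cos φ₂ cos Δλ = (-0.8873)(0.8898) + (0.4613)(0.4563)(0.2074) = -0.74589,
so c = arccos(-0.74589) = 2.41267 rad.
Distance = R·c = 6378.14 × 2.4127 ≈ 15388 km.

15388 km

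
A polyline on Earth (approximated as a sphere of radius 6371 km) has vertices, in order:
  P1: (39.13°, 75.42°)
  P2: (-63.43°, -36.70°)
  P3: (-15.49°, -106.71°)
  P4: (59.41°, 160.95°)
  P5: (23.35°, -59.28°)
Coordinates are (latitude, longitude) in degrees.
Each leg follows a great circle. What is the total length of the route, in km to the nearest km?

44108 km

Leg P1→P2: central angle 2.3393 rad, distance 14903.9 km.
Leg P2→P3: central angle 1.1743 rad, distance 7481.3 km.
Leg P3→P4: central angle 1.8234 rad, distance 11616.9 km.
Leg P4→P5: central angle 1.5863 rad, distance 10106.4 km.
Total: 14903.9 + 7481.3 + 11616.9 + 10106.4 ≈ 44108 km.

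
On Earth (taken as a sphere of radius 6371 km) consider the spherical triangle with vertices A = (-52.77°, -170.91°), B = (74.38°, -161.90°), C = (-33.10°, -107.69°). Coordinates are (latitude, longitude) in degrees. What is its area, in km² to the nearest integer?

Side lengths (central angles): a = 1.9758, b = 0.8457, c = 2.2217 rad; semiperimeter s = 2.5216.
By l'Huilier's theorem, tan(E/4) = √[tan(s/2) tan((s−a)/2) tan((s−b)/2) tan((s−c)/2)], giving spherical excess E = 1.4631 rad.
Area = E·R² = 1.4631 × (6371)² ≈ 59385079 km².

59385079 km²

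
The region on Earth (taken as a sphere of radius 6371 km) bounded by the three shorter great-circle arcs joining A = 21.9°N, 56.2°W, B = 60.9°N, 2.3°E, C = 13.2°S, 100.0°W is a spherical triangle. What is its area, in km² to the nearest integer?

Side lengths (central angles): a = 1.8759, b = 0.9682, c = 0.9744 rad; semiperimeter s = 1.9092.
By l'Huilier's theorem, tan(E/4) = √[tan(s/2) tan((s−a)/2) tan((s−b)/2) tan((s−c)/2)], giving spherical excess E = 0.3103 rad.
Area = E·R² = 0.3103 × (6371)² ≈ 12593780 km².

12593780 km²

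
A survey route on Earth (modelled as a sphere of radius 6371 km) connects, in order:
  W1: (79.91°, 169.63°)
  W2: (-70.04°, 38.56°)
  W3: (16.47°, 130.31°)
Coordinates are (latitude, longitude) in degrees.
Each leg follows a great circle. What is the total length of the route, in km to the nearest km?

30109 km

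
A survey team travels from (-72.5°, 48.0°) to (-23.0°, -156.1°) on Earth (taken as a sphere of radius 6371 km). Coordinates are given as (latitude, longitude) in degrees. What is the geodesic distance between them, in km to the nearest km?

Let φ₁ = -1.2654 rad, φ₂ = -0.4014 rad, and Δλ = 2.7210 rad.
cos c = sin φ₁ sin φ₂ + cos φ₁ cos φ₂ cos Δλ = (-0.9537)(-0.3907) + (0.3007)(0.9205)(-0.9128) = 0.11997,
so c = arccos(0.11997) = 1.45053 rad.
Distance = R·c = 6371 × 1.4505 ≈ 9241 km.

9241 km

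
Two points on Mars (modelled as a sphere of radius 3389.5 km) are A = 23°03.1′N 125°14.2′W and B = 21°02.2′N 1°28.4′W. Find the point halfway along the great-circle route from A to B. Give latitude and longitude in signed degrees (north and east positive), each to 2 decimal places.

40.67°, -62.59°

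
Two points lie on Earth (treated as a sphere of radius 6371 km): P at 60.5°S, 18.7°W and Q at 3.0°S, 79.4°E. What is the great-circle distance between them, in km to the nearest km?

10159 km

Let φ₁ = -1.0559 rad, φ₂ = -0.0524 rad, and Δλ = 1.7122 rad.
cos c = sin φ₁ sin φ₂ + cos φ₁ cos φ₂ cos Δλ = (-0.8704)(-0.0523) + (0.4924)(0.9986)(-0.1409) = -0.02374,
so c = arccos(-0.02374) = 1.59454 rad.
Distance = R·c = 6371 × 1.5945 ≈ 10159 km.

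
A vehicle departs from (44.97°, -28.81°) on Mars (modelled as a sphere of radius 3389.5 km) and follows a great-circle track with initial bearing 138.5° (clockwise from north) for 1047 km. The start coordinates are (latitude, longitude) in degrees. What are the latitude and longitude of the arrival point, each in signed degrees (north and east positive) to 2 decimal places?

30.81°, -15.25°

Angular distance δ = d/R = 1047/3389.5 = 0.30890 rad; initial bearing θ = 2.4173 rad.
sin φ₂ = sin φ₁ cos δ + cos φ₁ sin δ cos θ = (0.7067)(0.9527) + (0.7075)(0.3040)(-0.7490) = 0.5122, so φ₂ = 30.81°.
Δλ = atan2(sin θ sin δ cos φ₁, cos δ − sin φ₁ sin φ₂) = atan2(0.1425, 0.5907) = 13.565°.
λ₂ = -28.810° + 13.565° = -15.25°.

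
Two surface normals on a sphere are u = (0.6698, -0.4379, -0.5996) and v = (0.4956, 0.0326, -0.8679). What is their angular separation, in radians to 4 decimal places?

u·v = 0.8381; |u| = 1.0000, |v| = 1.0000.
cos θ = (u·v)/(|u||v|) = 0.8381, so θ = 0.5769 rad.

0.5769 rad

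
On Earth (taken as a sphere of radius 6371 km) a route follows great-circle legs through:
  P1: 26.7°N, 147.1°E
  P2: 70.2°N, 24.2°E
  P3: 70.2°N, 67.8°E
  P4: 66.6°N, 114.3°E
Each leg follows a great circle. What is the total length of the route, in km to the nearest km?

Leg P1→P2: central angle 1.3095 rad, distance 8342.5 km.
Leg P2→P3: central angle 0.2523 rad, distance 1607.2 km.
Leg P3→P4: central angle 0.2974 rad, distance 1894.7 km.
Total: 8342.5 + 1607.2 + 1894.7 ≈ 11844 km.

11844 km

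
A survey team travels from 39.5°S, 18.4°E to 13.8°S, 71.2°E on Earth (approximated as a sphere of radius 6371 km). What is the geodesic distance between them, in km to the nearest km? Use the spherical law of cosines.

In radians: φ₁ = -0.6894, φ₂ = -0.2409, Δλ = 52.800° = 0.9215 rad.
cos c = sin φ₁ sin φ₂ + cos φ₁ cos φ₂ cos Δλ = (-0.6361)(-0.2385) + (0.7716)(0.9711)(0.6046) = 0.60478,
so c = arccos(0.60478) = 0.92130 rad.
Distance = R·c = 6371 × 0.9213 ≈ 5870 km.

5870 km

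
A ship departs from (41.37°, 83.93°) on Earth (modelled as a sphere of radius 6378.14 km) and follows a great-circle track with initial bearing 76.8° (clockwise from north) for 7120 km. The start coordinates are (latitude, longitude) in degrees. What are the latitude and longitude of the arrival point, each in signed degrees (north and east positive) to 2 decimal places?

26.37°, 161.43°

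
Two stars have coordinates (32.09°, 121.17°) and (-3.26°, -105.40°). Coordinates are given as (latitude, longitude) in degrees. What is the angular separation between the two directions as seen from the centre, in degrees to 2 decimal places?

127.71°

With latitudes φ₁ = 32.090°, φ₂ = -3.260° and longitude difference Δλ = 133.430°:
cos c = sin φ₁ sin φ₂ + cos φ₁ cos φ₂ cos Δλ = (0.5313)(-0.0569) + (0.8472)(0.9984)(-0.6875) = -0.61170,
so c = arccos(-0.61170) = 2.22901 rad.
So the angular separation is 127.71°.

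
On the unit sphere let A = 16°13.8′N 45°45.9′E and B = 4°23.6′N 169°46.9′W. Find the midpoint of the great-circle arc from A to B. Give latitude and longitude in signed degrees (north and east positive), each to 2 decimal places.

Central angle δ = 2.4303 rad. Interpolating on the sphere with fraction f = 0.5:
P = [sin((1−f)δ)·A + sin(fδ)·B] / sin δ = 1.4359·A + 1.4359·B in Cartesian coordinates,
giving P = (-0.4472, 0.7338, 0.5113), i.e. latitude 30.75°, longitude 121.36°.

30.75°, 121.36°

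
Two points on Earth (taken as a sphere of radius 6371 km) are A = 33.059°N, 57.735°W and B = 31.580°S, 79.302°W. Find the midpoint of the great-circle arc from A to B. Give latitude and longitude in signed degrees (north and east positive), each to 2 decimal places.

The central angle between A and B is δ = 1.1828 rad.
With f = 0.5, the slerp weights are sin((1−f)δ)/sin δ = 0.6023 and sin(fδ)/sin δ = 0.6023.
Weighted sum of the unit vectors: (0.6023)·(0.4474,-0.7087,0.5455) + (0.6023)·(0.1581,-0.8371,-0.5237) = (0.3647, -0.9310, 0.0131).
Converting back: φ = atan2(z, √(x²+y²)) = 0.75°, λ = atan2(y, x) = -68.61°.

0.75°, -68.61°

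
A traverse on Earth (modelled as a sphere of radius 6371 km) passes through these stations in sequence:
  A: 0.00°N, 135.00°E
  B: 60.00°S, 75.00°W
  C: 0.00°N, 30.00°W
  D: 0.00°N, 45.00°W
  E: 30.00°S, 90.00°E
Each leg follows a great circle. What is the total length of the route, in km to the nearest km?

Leg A→B: central angle 2.0186 rad, distance 12860.7 km.
Leg B→C: central angle 1.2094 rad, distance 7705.3 km.
Leg C→D: central angle 0.2618 rad, distance 1667.9 km.
Leg D→E: central angle 2.2299 rad, distance 14206.4 km.
Total: 12860.7 + 7705.3 + 1667.9 + 14206.4 ≈ 36440 km.

36440 km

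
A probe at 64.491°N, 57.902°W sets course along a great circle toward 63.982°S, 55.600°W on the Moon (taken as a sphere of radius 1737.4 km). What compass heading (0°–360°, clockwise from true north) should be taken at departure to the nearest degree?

179°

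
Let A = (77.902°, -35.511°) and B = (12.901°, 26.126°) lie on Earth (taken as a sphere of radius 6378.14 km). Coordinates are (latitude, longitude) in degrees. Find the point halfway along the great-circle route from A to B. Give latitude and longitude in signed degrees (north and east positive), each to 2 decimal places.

Central angle δ = 1.2500 rad. Interpolating on the sphere with fraction f = 0.5:
P = [sin((1−f)δ)·A + sin(fδ)·B] / sin δ = 0.6165·A + 0.6165·B in Cartesian coordinates,
giving P = (0.6448, 0.1896, 0.7405), i.e. latitude 47.77°, longitude 16.39°.

47.77°, 16.39°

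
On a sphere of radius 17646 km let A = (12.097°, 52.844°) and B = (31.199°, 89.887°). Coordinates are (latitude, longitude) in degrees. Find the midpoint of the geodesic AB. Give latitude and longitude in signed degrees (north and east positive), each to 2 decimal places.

22.71°, 70.08°

Central angle δ = 0.6823 rad. Interpolating on the sphere with fraction f = 0.5:
P = [sin((1−f)δ)·A + sin(fδ)·B] / sin δ = 0.5306·A + 0.5306·B in Cartesian coordinates,
giving P = (0.3142, 0.8673, 0.3860), i.e. latitude 22.71°, longitude 70.08°.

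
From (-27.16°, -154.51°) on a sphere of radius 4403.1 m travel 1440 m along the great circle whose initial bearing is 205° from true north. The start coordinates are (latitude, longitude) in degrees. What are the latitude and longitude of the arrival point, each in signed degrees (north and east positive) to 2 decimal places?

Angular distance δ = d/R = 1440/4403.1 = 0.32704 rad; initial bearing θ = 3.5779 rad.
sin φ₂ = sin φ₁ cos δ + cos φ₁ sin δ cos θ = (-0.4565)(0.9470) + (0.8897)(0.3212)(-0.9063) = -0.6913, so φ₂ = -43.74°.
Δλ = atan2(sin θ sin δ cos φ₁, cos δ − sin φ₁ sin φ₂) = atan2(-0.1208, 0.6314) = -10.830°.
λ₂ = -154.510° − 10.830° = -165.34°.

-43.74°, -165.34°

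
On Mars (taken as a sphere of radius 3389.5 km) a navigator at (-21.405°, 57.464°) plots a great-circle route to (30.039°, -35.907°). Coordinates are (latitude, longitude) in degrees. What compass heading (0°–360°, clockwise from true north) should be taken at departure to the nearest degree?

With φ₁ = -0.3736, φ₂ = 0.5243, Δλ = -1.6296 rad, the forward-azimuth formula gives
θ = atan2( sin Δλ cos φ₂ , cos φ₁ sin φ₂ − sin φ₁ cos φ₂ cos Δλ ) = atan2(-0.8642, 0.4475) = -62.62°.
Adding 360° brings this into [0°, 360°): 297°.

297°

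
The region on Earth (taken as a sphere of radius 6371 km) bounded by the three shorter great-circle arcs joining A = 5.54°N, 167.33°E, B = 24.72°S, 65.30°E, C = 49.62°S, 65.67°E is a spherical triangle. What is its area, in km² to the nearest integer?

Side lengths (central angles): a = 0.4346, b = 1.7761, c = 1.8017 rad; semiperimeter s = 2.0062.
By l'Huilier's theorem, tan(E/4) = √[tan(s/2) tan((s−a)/2) tan((s−b)/2) tan((s−c)/2)], giving spherical excess E = 0.5423 rad.
Area = E·R² = 0.5423 × (6371)² ≈ 22012228 km².

22012228 km²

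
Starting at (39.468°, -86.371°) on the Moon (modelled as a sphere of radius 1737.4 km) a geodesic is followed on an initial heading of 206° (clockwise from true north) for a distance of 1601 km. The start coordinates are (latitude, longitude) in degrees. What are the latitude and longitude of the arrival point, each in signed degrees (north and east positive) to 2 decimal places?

Angular distance δ = d/R = 1601/1737.4 = 0.92149 rad; initial bearing θ = 3.5954 rad.
sin φ₂ = sin φ₁ cos δ + cos φ₁ sin δ cos θ = (0.6356)(0.6046) + (0.7720)(0.7965)(-0.8988) = -0.1683, so φ₂ = -9.69°.
Δλ = atan2(sin θ sin δ cos φ₁, cos δ − sin φ₁ sin φ₂) = atan2(-0.2695, 0.7116) = -20.746°.
λ₂ = -86.371° − 20.746° = -107.12°.

-9.69°, -107.12°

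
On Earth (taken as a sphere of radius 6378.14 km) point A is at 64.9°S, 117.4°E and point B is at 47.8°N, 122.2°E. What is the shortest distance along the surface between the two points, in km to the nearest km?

12553 km

With latitudes φ₁ = -64.900°, φ₂ = 47.800° and longitude difference Δλ = 4.800°:
Haversine: a = sin²(Δφ/2) + cos φ₁ cos φ₂ sin²(Δλ/2) = 0.6930 + (0.4242)(0.6717)(0.0018) = 0.69345.
Central angle c = 2·arcsin(√a) = 1.96807 rad.
Distance = R·c = 6378.14 × 1.9681 ≈ 12553 km.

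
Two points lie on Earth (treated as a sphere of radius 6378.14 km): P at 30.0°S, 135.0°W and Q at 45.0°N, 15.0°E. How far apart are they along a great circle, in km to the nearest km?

In radians: φ₁ = -0.5236, φ₂ = 0.7854, Δλ = 150.000° = 2.6180 rad.
Haversine: a = sin²(Δφ/2) + cos φ₁ cos φ₂ sin²(Δλ/2) = 0.3706 + (0.8660)(0.7071)(0.9330) = 0.94194.
Central angle c = 2·arcsin(√a) = 2.65490 rad.
Distance = R·c = 6378.14 × 2.6549 ≈ 16933 km.

16933 km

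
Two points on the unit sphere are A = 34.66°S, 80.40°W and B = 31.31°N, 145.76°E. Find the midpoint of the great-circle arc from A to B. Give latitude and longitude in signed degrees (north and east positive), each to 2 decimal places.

Central angle δ = 2.4691 rad. Interpolating on the sphere with fraction f = 0.5:
P = [sin((1−f)δ)·A + sin(fδ)·B] / sin δ = 1.5155·A + 1.5155·B in Cartesian coordinates,
giving P = (-0.8625, -0.5006, -0.0743), i.e. latitude -4.26°, longitude -149.87°.

-4.26°, -149.87°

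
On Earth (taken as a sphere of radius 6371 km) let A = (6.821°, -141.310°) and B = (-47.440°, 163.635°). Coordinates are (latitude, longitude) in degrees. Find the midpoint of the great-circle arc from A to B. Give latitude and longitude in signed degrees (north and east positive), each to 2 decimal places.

The central angle between A and B is δ = 1.2690 rad.
With f = 0.5, the slerp weights are sin((1−f)δ)/sin δ = 0.6208 and sin(fδ)/sin δ = 0.6208.
Weighted sum of the unit vectors: (0.6208)·(-0.7750,-0.6207,0.1188) + (0.6208)·(-0.6490,0.1906,-0.7366) = (-0.8841, -0.2670, -0.3836).
Converting back: φ = atan2(z, √(x²+y²)) = -22.55°, λ = atan2(y, x) = -163.19°.

-22.55°, -163.19°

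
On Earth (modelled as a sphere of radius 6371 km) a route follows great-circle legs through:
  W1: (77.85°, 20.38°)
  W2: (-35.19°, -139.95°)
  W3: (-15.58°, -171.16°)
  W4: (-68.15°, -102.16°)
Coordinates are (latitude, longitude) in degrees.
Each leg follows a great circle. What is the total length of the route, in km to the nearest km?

26509 km

Leg W1→W2: central angle 2.3823 rad, distance 15177.9 km.
Leg W2→W3: central angle 0.5951 rad, distance 3791.7 km.
Leg W3→W4: central angle 1.1834 rad, distance 7539.5 km.
Total: 15177.9 + 3791.7 + 7539.5 ≈ 26509 km.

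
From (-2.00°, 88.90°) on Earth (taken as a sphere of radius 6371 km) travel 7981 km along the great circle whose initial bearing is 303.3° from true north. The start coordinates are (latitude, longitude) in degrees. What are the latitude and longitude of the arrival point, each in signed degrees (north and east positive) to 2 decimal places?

Angular distance δ = d/R = 7981/6371 = 1.25271 rad; initial bearing θ = 5.2936 rad.
sin φ₂ = sin φ₁ cos δ + cos φ₁ sin δ cos θ = (-0.0349)(0.3128) + (0.9994)(0.9498)(0.5490) = 0.5102, so φ₂ = 30.68°.
Δλ = atan2(sin θ sin δ cos φ₁, cos δ − sin φ₁ sin φ₂) = atan2(-0.7934, 0.3306) = -67.382°.
λ₂ = 88.900° − 67.382° = 21.52°.

30.68°, 21.52°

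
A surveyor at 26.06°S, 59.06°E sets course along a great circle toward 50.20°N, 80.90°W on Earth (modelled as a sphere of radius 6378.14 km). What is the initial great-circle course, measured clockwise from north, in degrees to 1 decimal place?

319.1°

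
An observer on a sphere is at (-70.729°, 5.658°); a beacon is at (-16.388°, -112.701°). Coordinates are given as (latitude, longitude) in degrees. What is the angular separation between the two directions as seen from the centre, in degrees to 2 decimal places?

83.34°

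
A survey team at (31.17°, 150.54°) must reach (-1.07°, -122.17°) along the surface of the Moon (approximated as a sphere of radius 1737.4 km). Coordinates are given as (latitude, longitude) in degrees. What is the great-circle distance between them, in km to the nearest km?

Let φ₁ = 0.5440 rad, φ₂ = -0.0187 rad, and Δλ = 1.5235 rad.
cos c = sin φ₁ sin φ₂ + cos φ₁ cos φ₂ cos Δλ = (0.5176)(-0.0187) + (0.8556)(0.9998)(0.0473) = 0.03078,
so c = arccos(0.03078) = 1.54001 rad.
Distance = R·c = 1737.4 × 1.5400 ≈ 2676 km.

2676 km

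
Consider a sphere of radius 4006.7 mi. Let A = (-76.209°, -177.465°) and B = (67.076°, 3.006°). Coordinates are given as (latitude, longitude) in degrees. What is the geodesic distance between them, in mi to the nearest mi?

With latitudes φ₁ = -76.209°, φ₂ = 67.076° and longitude difference Δλ = -179.529°:
cos c = sin φ₁ sin φ₂ + cos φ₁ cos φ₂ cos Δλ = (-0.9712)(0.9210) + (0.2384)(0.3895)(-1.0000) = -0.98732,
so c = arccos(-0.98732) = 2.98217 rad.
Distance = R·c = 4006.7 × 2.9822 ≈ 11949 mi.

11949 mi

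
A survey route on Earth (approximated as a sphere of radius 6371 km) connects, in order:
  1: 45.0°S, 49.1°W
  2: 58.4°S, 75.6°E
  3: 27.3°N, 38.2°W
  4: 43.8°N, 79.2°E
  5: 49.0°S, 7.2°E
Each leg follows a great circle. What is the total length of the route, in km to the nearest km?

43713 km

Leg 1→2: central angle 1.1687 rad, distance 7445.9 km.
Leg 2→3: central angle 2.1877 rad, distance 13938.1 km.
Leg 3→4: central angle 1.5485 rad, distance 9865.5 km.
Leg 4→5: central angle 1.9563 rad, distance 12463.7 km.
Total: 7445.9 + 13938.1 + 9865.5 + 12463.7 ≈ 43713 km.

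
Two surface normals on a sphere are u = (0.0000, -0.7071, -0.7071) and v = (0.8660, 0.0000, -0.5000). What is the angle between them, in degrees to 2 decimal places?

69.29°

u·v = 0.3535; |u| = 1.0000, |v| = 1.0000.
cos θ = (u·v)/(|u||v|) = 0.3536, so θ = 69.29°.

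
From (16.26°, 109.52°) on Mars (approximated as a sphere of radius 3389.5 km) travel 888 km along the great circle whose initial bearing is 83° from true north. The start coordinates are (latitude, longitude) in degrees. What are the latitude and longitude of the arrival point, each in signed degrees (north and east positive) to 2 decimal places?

17.50°, 125.16°

Angular distance δ = d/R = 888/3389.5 = 0.26199 rad; initial bearing θ = 1.4486 rad.
sin φ₂ = sin φ₁ cos δ + cos φ₁ sin δ cos θ = (0.2800)(0.9659) + (0.9600)(0.2590)(0.1219) = 0.3007, so φ₂ = 17.50°.
Δλ = atan2(sin θ sin δ cos φ₁, cos δ − sin φ₁ sin φ₂) = atan2(0.2468, 0.8817) = 15.637°.
λ₂ = 109.520° + 15.637° = 125.16°.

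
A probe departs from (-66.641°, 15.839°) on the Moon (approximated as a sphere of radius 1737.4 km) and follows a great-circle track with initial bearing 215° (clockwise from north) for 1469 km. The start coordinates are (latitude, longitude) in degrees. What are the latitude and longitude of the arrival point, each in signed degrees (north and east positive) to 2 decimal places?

-58.43°, -109.09°

Angular distance δ = d/R = 1469/1737.4 = 0.84552 rad; initial bearing θ = 3.7525 rad.
sin φ₂ = sin φ₁ cos δ + cos φ₁ sin δ cos θ = (-0.9180)(0.6633) + (0.3965)(0.7483)(-0.8192) = -0.8520, so φ₂ = -58.43°.
Δλ = atan2(sin θ sin δ cos φ₁, cos δ − sin φ₁ sin φ₂) = atan2(-0.1702, -0.1188) = -124.928°.
λ₂ = 15.839° − 124.928° = -109.09°.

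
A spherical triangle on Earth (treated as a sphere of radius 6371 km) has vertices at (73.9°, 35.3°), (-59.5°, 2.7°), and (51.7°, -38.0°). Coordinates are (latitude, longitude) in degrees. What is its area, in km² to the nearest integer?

44286475 km²

Side lengths (central angles): a = 2.0238, b = 0.6378, c = 2.3592 rad; semiperimeter s = 2.5105.
By l'Huilier's theorem, tan(E/4) = √[tan(s/2) tan((s−a)/2) tan((s−b)/2) tan((s−c)/2)], giving spherical excess E = 1.0911 rad.
Area = E·R² = 1.0911 × (6371)² ≈ 44286475 km².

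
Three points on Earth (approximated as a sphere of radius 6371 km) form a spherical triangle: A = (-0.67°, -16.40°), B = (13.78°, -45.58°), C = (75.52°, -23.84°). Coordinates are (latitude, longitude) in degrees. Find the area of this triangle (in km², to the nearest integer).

Side lengths (central angles): a = 1.0971, b = 1.3319, c = 0.5640 rad; semiperimeter s = 1.4965.
By l'Huilier's theorem, tan(E/4) = √[tan(s/2) tan((s−a)/2) tan((s−b)/2) tan((s−c)/2)], giving spherical excess E = 0.3523 rad.
Area = E·R² = 0.3523 × (6371)² ≈ 14301376 km².

14301376 km²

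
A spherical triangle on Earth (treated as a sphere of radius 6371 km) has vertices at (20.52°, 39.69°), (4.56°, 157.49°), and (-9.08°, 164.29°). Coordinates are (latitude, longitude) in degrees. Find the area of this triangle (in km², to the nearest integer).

Side lengths (central angles): a = 0.2658, b = 2.1901, c = 1.9906 rad; semiperimeter s = 2.2232.
By l'Huilier's theorem, tan(E/4) = √[tan(s/2) tan((s−a)/2) tan((s−b)/2) tan((s−c)/2)], giving spherical excess E = 0.3047 rad.
Area = E·R² = 0.3047 × (6371)² ≈ 12368242 km².

12368242 km²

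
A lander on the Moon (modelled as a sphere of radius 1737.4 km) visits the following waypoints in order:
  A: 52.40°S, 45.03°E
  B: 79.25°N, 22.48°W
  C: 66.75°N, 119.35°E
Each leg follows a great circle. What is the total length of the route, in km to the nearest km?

Leg A→B: central angle 2.3962 rad, distance 4163.2 km.
Leg B→C: central angle 0.5646 rad, distance 981.0 km.
Total: 4163.2 + 981.0 ≈ 5144 km.

5144 km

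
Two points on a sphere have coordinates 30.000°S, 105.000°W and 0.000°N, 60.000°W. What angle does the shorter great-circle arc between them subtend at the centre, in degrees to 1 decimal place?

52.2°

Let φ₁ = -0.5236 rad, φ₂ = 0.0000 rad, and Δλ = 0.7854 rad.
cos c = sin φ₁ sin φ₂ + cos φ₁ cos φ₂ cos Δλ = (-0.5000)(0.0000) + (0.8660)(1.0000)(0.7071) = 0.61237,
so c = arccos(0.61237) = 0.91174 rad.
So the angular separation is 52.2°.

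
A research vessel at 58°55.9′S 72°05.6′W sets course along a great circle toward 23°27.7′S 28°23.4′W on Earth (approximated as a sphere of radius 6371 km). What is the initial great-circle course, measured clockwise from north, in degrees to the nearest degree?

With φ₁ = -1.0286, φ₂ = -0.4095, Δλ = 0.7628 rad, the forward-azimuth formula gives
θ = atan2( sin Δλ cos φ₂ , cos φ₁ sin φ₂ − sin φ₁ cos φ₂ cos Δλ ) = atan2(0.6338, 0.3626) = 60.23°.
So the initial bearing is 60°.

60°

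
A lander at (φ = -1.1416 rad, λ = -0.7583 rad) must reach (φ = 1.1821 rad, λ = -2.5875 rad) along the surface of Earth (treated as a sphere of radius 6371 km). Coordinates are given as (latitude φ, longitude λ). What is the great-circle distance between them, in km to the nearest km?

16886 km

With latitudes φ₁ = -65.409°, φ₂ = 67.729° and longitude difference Δλ = -104.805°:
cos c = sin φ₁ sin φ₂ + cos φ₁ cos φ₂ cos Δλ = (-0.9093)(0.9254) + (0.4161)(0.3790)(-0.2555) = -0.88177,
so c = arccos(-0.88177) = 2.65040 rad.
Distance = R·c = 6371 × 2.6504 ≈ 16886 km.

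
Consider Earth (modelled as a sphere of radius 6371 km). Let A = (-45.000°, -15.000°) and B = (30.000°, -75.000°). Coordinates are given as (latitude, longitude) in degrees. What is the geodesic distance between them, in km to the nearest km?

Let φ₁ = -0.7854 rad, φ₂ = 0.5236 rad, and Δλ = -1.0472 rad.
cos c = sin φ₁ sin φ₂ + cos φ₁ cos φ₂ cos Δλ = (-0.7071)(0.5000) + (0.7071)(0.8660)(0.5000) = -0.04737,
so c = arccos(-0.04737) = 1.61818 rad.
Distance = R·c = 6371 × 1.6182 ≈ 10309 km.

10309 km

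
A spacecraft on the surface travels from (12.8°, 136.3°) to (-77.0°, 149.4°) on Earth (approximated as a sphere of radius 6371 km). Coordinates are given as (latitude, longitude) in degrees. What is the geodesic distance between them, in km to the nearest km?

10022 km

With latitudes φ₁ = 12.800°, φ₂ = -77.000° and longitude difference Δλ = 13.100°:
Haversine: a = sin²(Δφ/2) + cos φ₁ cos φ₂ sin²(Δλ/2) = 0.4983 + (0.9751)(0.2250)(0.0130) = 0.50111.
Central angle c = 2·arcsin(√a) = 1.57301 rad.
Distance = R·c = 6371 × 1.5730 ≈ 10022 km.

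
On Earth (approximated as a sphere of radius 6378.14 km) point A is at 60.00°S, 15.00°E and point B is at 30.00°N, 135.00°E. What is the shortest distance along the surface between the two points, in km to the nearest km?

With latitudes φ₁ = -60.000°, φ₂ = 30.000° and longitude difference Δλ = 120.000°:
Haversine: a = sin²(Δφ/2) + cos φ₁ cos φ₂ sin²(Δλ/2) = 0.5000 + (0.5000)(0.8660)(0.7500) = 0.82476.
Central angle c = 2·arcsin(√a) = 2.27775 rad.
Distance = R·c = 6378.14 × 2.2777 ≈ 14528 km.

14528 km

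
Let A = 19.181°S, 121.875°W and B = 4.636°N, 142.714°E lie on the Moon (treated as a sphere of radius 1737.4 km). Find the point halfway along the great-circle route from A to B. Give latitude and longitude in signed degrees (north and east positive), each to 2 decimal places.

Central angle δ = 1.6864 rad. Interpolating on the sphere with fraction f = 0.5:
P = [sin((1−f)δ)·A + sin(fδ)·B] / sin δ = 0.7518·A + 0.7518·B in Cartesian coordinates,
giving P = (-0.9711, -0.1490, -0.1862), i.e. latitude -10.73°, longitude -171.27°.

-10.73°, -171.27°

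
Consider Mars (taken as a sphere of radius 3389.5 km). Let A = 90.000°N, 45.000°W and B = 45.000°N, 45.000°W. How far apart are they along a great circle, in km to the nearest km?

2662 km

Let φ₁ = 1.5708 rad, φ₂ = 0.7854 rad, and Δλ = 0.0000 rad.
cos c = sin φ₁ sin φ₂ + cos φ₁ cos φ₂ cos Δλ = (1.0000)(0.7071) + (0.0000)(0.7071)(1.0000) = 0.70711,
so c = arccos(0.70711) = 0.78540 rad.
Distance = R·c = 3389.5 × 0.7854 ≈ 2662 km.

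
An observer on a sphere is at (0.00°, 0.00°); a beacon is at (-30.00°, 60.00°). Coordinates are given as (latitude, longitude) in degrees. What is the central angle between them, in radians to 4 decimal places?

Let φ₁ = 0.0000 rad, φ₂ = -0.5236 rad, and Δλ = 1.0472 rad.
Haversine: a = sin²(Δφ/2) + cos φ₁ cos φ₂ sin²(Δλ/2) = 0.0670 + (1.0000)(0.8660)(0.2500) = 0.28349.
Central angle c = 2·arcsin(√a) = 1.12296 rad.
So the angular separation is 1.1230 rad.

1.1230 rad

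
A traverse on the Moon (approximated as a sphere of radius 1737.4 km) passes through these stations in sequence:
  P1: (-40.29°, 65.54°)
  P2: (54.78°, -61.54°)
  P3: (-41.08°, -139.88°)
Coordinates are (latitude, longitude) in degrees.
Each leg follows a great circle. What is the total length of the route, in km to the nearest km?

7860 km

Leg P1→P2: central angle 2.4874 rad, distance 4321.5 km.
Leg P2→P3: central angle 2.0364 rad, distance 3538.0 km.
Total: 4321.5 + 3538.0 ≈ 7860 km.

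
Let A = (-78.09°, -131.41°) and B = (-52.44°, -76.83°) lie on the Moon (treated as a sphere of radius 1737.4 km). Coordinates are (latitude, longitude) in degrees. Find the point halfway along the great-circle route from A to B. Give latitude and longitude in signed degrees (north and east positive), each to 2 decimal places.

-67.10°, -89.82°

Central angle δ = 0.5575 rad. Interpolating on the sphere with fraction f = 0.5:
P = [sin((1−f)δ)·A + sin(fδ)·B] / sin δ = 0.5201·A + 0.5201·B in Cartesian coordinates,
giving P = (0.0012, -0.3892, -0.9212), i.e. latitude -67.10°, longitude -89.82°.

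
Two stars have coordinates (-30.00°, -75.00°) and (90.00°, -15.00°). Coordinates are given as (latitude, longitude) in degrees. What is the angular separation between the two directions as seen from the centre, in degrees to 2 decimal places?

With latitudes φ₁ = -30.000°, φ₂ = 90.000° and longitude difference Δλ = 60.000°:
Haversine: a = sin²(Δφ/2) + cos φ₁ cos φ₂ sin²(Δλ/2) = 0.7500 + (0.8660)(0.0000)(0.2500) = 0.75000.
Central angle c = 2·arcsin(√a) = 2.09440 rad.
So the angular separation is 120.00°.

120.00°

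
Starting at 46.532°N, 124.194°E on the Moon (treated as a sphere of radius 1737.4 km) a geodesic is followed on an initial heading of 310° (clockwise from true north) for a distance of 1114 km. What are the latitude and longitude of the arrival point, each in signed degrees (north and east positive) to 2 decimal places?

57.79°, 64.91°

Angular distance δ = d/R = 1114/1737.4 = 0.64119 rad; initial bearing θ = 5.4105 rad.
sin φ₂ = sin φ₁ cos δ + cos φ₁ sin δ cos θ = (0.7258)(0.8014) + (0.6879)(0.5981)(0.6428) = 0.8461, so φ₂ = 57.79°.
Δλ = atan2(sin θ sin δ cos φ₁, cos δ − sin φ₁ sin φ₂) = atan2(-0.3152, 0.1873) = -59.281°.
λ₂ = 124.194° − 59.281° = 64.91°.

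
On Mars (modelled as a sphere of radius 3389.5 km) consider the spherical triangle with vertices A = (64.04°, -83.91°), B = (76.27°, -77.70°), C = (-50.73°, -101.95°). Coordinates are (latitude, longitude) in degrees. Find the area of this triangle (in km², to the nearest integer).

474201 km²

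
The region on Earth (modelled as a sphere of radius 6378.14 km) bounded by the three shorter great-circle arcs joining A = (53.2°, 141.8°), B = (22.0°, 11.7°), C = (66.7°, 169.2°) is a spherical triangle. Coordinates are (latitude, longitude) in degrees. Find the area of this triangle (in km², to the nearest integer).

Side lengths (central angles): a = 1.5656, b = 0.3308, c = 1.6286 rad; semiperimeter s = 1.7625.
By l'Huilier's theorem, tan(E/4) = √[tan(s/2) tan((s−a)/2) tan((s−b)/2) tan((s−c)/2)], giving spherical excess E = 0.3335 rad.
Area = E·R² = 0.3335 × (6378.14)² ≈ 13567271 km².

13567271 km²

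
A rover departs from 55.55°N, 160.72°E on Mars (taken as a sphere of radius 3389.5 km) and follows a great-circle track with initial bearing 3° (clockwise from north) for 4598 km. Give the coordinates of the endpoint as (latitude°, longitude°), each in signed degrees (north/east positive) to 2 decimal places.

46.66°, -23.55°

Angular distance δ = d/R = 4598/3389.5 = 1.35654 rad; initial bearing θ = 0.0524 rad.
sin φ₂ = sin φ₁ cos δ + cos φ₁ sin δ cos θ = (0.8246)(0.2126) + (0.5657)(0.9771)(0.9986) = 0.7273, so φ₂ = 46.66°.
Δλ = atan2(sin θ sin δ cos φ₁, cos δ − sin φ₁ sin φ₂) = atan2(0.0289, -0.3871) = 175.727°.
λ₂ = 160.720° + 175.727° = 336.45° → -23.55° after wrapping to (−180°, 180°].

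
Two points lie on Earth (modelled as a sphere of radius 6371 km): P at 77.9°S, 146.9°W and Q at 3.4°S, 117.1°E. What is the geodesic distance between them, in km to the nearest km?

9777 km

With latitudes φ₁ = -77.900°, φ₂ = -3.400° and longitude difference Δλ = -96.000°:
cos c = sin φ₁ sin φ₂ + cos φ₁ cos φ₂ cos Δλ = (-0.9778)(-0.0593) + (0.2096)(0.9982)(-0.1045) = 0.03612,
so c = arccos(0.03612) = 1.53467 rad.
Distance = R·c = 6371 × 1.5347 ≈ 9777 km.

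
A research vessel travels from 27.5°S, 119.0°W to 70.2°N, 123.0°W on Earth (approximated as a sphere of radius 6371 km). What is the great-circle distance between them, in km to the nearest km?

10868 km

In radians: φ₁ = -0.4800, φ₂ = 1.2252, Δλ = -4.000° = -0.0698 rad.
cos c = sin φ₁ sin φ₂ + cos φ₁ cos φ₂ cos Δλ = (-0.4617)(0.9409) + (0.8870)(0.3387)(0.9976) = -0.13472,
so c = arccos(-0.13472) = 1.70593 rad.
Distance = R·c = 6371 × 1.7059 ≈ 10868 km.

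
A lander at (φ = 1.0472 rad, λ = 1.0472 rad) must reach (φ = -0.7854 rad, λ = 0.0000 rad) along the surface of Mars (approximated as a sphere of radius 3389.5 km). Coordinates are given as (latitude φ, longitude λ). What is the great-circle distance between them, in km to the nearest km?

Let φ₁ = 1.0472 rad, φ₂ = -0.7854 rad, and Δλ = -1.0472 rad.
cos c = sin φ₁ sin φ₂ + cos φ₁ cos φ₂ cos Δλ = (0.8660)(-0.7071) + (0.5000)(0.7071)(0.5000) = -0.43560,
so c = arccos(-0.43560) = 2.02150 rad.
Distance = R·c = 3389.5 × 2.0215 ≈ 6852 km.

6852 km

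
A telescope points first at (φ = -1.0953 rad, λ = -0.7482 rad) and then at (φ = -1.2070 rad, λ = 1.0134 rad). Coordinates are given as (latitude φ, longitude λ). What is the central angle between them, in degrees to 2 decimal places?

Let φ₁ = -1.0953 rad, φ₂ = -1.2070 rad, and Δλ = 1.7616 rad.
Haversine: a = sin²(Δφ/2) + cos φ₁ cos φ₂ sin²(Δλ/2) = 0.0031 + (0.4578)(0.3558)(0.5948) = 0.10001.
Central angle c = 2·arcsin(√a) = 0.64352 rad.
So the angular separation is 36.87°.

36.87°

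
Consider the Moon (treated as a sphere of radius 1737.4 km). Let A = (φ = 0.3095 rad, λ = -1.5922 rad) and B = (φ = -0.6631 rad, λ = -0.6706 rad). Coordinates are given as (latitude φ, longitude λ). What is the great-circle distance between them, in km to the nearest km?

2261 km

Let φ₁ = 0.3095 rad, φ₂ = -0.6631 rad, and Δλ = 0.9216 rad.
Haversine: a = sin²(Δφ/2) + cos φ₁ cos φ₂ sin²(Δλ/2) = 0.2184 + (0.9525)(0.7881)(0.1977) = 0.36685.
Central angle c = 2·arcsin(√a) = 1.30123 rad.
Distance = R·c = 1737.4 × 1.3012 ≈ 2261 km.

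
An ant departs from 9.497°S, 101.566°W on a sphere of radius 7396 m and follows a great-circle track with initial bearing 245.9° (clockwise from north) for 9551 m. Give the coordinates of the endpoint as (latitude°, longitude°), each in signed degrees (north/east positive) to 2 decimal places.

-25.63°, -178.28°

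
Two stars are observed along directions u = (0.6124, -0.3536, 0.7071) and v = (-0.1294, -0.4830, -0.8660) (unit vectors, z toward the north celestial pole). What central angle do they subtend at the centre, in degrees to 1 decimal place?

u·v = -0.5208; |u| = 1.0000, |v| = 1.0000.
cos θ = (u·v)/(|u||v|) = -0.5208, so θ = 121.4°.

121.4°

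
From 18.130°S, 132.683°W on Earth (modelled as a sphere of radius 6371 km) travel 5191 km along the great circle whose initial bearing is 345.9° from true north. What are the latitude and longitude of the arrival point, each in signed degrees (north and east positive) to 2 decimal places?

27.20°, -144.18°

Angular distance δ = d/R = 5191/6371 = 0.81479 rad; initial bearing θ = 6.0371 rad.
sin φ₂ = sin φ₁ cos δ + cos φ₁ sin δ cos θ = (-0.3112)(0.6860) + (0.9504)(0.7276)(0.9699) = 0.4572, so φ₂ = 27.20°.
Δλ = atan2(sin θ sin δ cos φ₁, cos δ − sin φ₁ sin φ₂) = atan2(-0.1684, 0.8283) = -11.496°.
λ₂ = -132.683° − 11.496° = -144.18°.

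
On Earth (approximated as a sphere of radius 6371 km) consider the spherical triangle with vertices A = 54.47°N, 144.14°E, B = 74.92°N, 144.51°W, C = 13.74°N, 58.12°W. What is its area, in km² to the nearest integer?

Side lengths (central angles): a = 1.3230, b = 1.9062, c = 0.5842 rad; semiperimeter s = 1.9067.
By l'Huilier's theorem, tan(E/4) = √[tan(s/2) tan((s−a)/2) tan((s−b)/2) tan((s−c)/2)], giving spherical excess E = 0.0375 rad.
Area = E·R² = 0.0375 × (6371)² ≈ 1521633 km².

1521633 km²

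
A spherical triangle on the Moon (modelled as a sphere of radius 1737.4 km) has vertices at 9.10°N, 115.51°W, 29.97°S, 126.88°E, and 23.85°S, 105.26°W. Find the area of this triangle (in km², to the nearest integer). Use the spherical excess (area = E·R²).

Side lengths (central angles): a = 1.8591, b = 0.6011, c = 2.0663 rad; semiperimeter s = 2.2632.
By l'Huilier's theorem, tan(E/4) = √[tan(s/2) tan((s−a)/2) tan((s−b)/2) tan((s−c)/2)], giving spherical excess E = 0.8557 rad.
Area = E·R² = 0.8557 × (1737.4)² ≈ 2583091 km².

2583091 km²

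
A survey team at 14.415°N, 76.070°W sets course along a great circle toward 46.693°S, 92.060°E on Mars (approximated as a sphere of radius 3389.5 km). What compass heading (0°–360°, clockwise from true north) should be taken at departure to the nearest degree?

165°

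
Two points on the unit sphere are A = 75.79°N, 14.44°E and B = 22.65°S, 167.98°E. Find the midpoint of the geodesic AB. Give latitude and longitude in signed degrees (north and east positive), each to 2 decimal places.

The central angle between A and B is δ = 2.1848 rad.
With f = 0.5, the slerp weights are sin((1−f)δ)/sin δ = 1.0861 and sin(fδ)/sin δ = 1.0861.
Weighted sum of the unit vectors: (1.0861)·(0.2377,0.0612,0.9694) + (1.0861)·(-0.9026,0.1922,-0.3851) = (-0.7222, 0.2752, 0.6346).
Converting back: φ = atan2(z, √(x²+y²)) = 39.39°, λ = atan2(y, x) = 159.14°.

39.39°, 159.14°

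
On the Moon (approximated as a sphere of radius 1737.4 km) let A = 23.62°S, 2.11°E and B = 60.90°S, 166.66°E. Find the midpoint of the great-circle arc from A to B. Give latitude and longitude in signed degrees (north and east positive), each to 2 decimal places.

Central angle δ = 1.6503 rad. Interpolating on the sphere with fraction f = 0.5:
P = [sin((1−f)δ)·A + sin(fδ)·B] / sin δ = 0.7370·A + 0.7370·B in Cartesian coordinates,
giving P = (0.3260, 0.1076, -0.9392), i.e. latitude -69.92°, longitude 18.26°.

-69.92°, 18.26°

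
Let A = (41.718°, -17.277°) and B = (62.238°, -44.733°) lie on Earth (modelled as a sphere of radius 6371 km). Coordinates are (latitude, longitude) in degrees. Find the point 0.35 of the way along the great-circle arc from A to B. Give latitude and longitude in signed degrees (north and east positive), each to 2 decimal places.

Central angle δ = 0.4570 rad. Interpolating on the sphere with fraction f = 0.35:
P = [sin((1−f)δ)·A + sin(fδ)·B] / sin δ = 0.6633·A + 0.3609·B in Cartesian coordinates,
giving P = (0.5922, -0.2654, 0.7608), i.e. latitude 49.54°, longitude -24.14°.

49.54°, -24.14°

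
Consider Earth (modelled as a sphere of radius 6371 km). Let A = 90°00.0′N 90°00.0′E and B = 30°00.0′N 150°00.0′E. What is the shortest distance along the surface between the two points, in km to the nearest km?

Let φ₁ = 1.5708 rad, φ₂ = 0.5236 rad, and Δλ = 1.0472 rad.
Haversine: a = sin²(Δφ/2) + cos φ₁ cos φ₂ sin²(Δλ/2) = 0.2500 + (0.0000)(0.8660)(0.2500) = 0.25000.
Central angle c = 2·arcsin(√a) = 1.04720 rad.
Distance = R·c = 6371 × 1.0472 ≈ 6672 km.

6672 km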